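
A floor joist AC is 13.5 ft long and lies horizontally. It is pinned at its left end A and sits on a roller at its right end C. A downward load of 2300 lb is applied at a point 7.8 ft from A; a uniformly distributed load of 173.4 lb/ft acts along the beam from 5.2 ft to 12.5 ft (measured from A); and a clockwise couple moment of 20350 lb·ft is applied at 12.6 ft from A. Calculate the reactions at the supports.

A_x = 0, A_y = -100.3 lb, C_y = 3666 lb

Resultant of the distributed load: 173.4 × 7.3 = 1265.82 lb at 8.85 ft from A.
Taking moments about A: C_y·13.5 − 2300·7.8 − (173.4·7.3)·8.85 − 20350 = 0 → C_y = 49492.507/13.5 = 3666.11 ≈ 3666 lb.
ΣF_y = 0: A_y + 3666.11 − 2300 − 173.4·7.3 = 0 → A_y = -100.3 lb.
ΣF_x = 0: no horizontal applied forces, so A_x = 0.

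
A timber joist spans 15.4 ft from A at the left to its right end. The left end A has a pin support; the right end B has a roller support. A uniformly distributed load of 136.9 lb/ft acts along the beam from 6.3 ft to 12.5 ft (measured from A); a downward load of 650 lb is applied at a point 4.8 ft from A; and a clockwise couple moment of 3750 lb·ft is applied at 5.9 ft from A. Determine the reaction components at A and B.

Resultant of the distributed load: 136.9 × 6.2 = 848.78 lb at 9.4 ft from A.
Moments about A: B_y·15.4 − (136.9·6.2)·9.4 − 650·4.8 − 3750 = 0 → B_y = 14848.532/15.4 = 964.19 ≈ 964.2 lb.
ΣF_y = 0: A_y + 964.19 − 136.9·6.2 − 650 = 0 → A_y = 534.6 lb.
ΣF_x = 0: no horizontal applied forces, so A_x = 0.

A_x = 0, A_y = 534.6 lb, B_y = 964.2 lb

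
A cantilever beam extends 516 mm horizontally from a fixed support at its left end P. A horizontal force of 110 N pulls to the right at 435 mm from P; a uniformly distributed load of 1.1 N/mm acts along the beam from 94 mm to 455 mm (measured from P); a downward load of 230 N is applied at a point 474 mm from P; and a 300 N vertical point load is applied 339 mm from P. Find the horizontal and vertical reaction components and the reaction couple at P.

P_x = -110.0 N, P_y = 927.1 N, M_P = 319700 N·mm

Resultant of the distributed load: 1.1 × 361 = 397.1 N at 274.5 mm from P.
ΣF_x = 0: P_x + 110 = 0 → P_x = -110.0 N.
ΣF_y = 0: P_y − 1.1·361 − 230 − 300 = 0 → P_y = 927.1 N.
ΣM about P: M_P − (1.1·361)·274.5 − 230·474 − 300·339 = 0 → M_P = 319700 N·mm.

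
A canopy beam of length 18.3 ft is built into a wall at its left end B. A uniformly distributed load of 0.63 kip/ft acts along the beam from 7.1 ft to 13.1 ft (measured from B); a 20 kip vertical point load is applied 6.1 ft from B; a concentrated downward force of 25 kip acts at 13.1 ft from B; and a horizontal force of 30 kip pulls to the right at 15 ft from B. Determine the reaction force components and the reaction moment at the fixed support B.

Resultant of the distributed load: 0.63 × 6 = 3.78 kip at 10.1 ft from B.
ΣF_x = 0: B_x + 30 = 0 → B_x = -30.00 kip.
ΣF_y = 0: B_y − 0.63·6 − 20 − 25 = 0 → B_y = 48.78 kip.
ΣM about B: M_B − (0.63·6)·10.1 − 20·6.1 − 25·13.1 = 0 → M_B = 487.7 kip·ft.

B_x = -30.00 kip, B_y = 48.78 kip, M_B = 487.7 kip·ft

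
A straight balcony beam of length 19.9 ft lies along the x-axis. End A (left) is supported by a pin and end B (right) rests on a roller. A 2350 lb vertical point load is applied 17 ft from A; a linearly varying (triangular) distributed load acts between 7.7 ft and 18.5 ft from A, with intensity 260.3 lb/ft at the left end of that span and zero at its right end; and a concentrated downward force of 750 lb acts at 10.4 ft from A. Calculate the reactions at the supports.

A_x = 0, A_y = 1308 lb, B_y = 3198 lb

Resultant of the triangular load: ½ × 260.3 × 10.8 = 1405.62 lb, acting at 11.3 ft from A (one-third of the span from the peak).
Taking moments about A: B_y·19.9 − 2350·17 − (½·260.3·10.8)·11.3 − 750·10.4 = 0 → B_y = 63633.506/19.9 = 3197.66 ≈ 3198 lb.
ΣF_y = 0: A_y + 3197.66 − 2350 − ½·260.3·10.8 − 750 = 0 → A_y = 1308 lb.
ΣF_x = 0: no horizontal applied forces, so A_x = 0.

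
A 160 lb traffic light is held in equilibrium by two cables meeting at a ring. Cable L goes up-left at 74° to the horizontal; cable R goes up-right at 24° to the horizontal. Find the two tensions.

T_L = 147.6 lb, T_R = 44.54 lb

ΣF_x = 0: −T_L·cos74° + T_R·cos24° = 0 → T_R = 0.301723·T_L.
ΣF_y = 0: T_L·sin74° + T_R·sin24° = 160.
Substitute: T_L·(0.961262 + 0.301723·0.406737) = 160 → T_L = 147.604 ≈ 147.6 lb.
Then T_R = 0.301723 × 147.604 = 44.54 lb.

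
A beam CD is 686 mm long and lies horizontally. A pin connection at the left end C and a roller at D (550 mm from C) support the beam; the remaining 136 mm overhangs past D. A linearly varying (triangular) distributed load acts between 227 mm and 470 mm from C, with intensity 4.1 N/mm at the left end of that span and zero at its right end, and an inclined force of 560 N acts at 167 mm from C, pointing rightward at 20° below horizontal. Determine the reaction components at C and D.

Resultant of the triangular load: ½ × 4.1 × 243 = 498.15 N, acting at 308 mm from C (one-third of the span from the peak).
Taking moments about C: D_y·550 − (½·4.1·243)·308 − 560·sin20°·167 = 0 → D_y = 185416/550 = 337.12 ≈ 337.1 N.
ΣF_y = 0: C_y + 337.12 − ½·4.1·243 − 560·sin20° = 0 → C_y = 352.6 N.
ΣF_x = 0: C_x + 560·cos20° = 0 → C_x = -526.2 N.

C_x = -526.2 N, C_y = 352.6 N, D_y = 337.1 N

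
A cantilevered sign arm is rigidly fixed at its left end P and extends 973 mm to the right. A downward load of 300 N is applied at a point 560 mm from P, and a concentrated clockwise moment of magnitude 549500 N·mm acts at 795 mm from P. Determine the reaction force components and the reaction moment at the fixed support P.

P_x = 0, P_y = 300.0 N, M_P = 717500 N·mm

ΣF_x = 0: P_x = 0.
ΣF_y = 0: P_y − 300 = 0 → P_y = 300.0 N.
ΣM about P: M_P − 300·560 − 549500 = 0 → M_P = 717500 N·mm.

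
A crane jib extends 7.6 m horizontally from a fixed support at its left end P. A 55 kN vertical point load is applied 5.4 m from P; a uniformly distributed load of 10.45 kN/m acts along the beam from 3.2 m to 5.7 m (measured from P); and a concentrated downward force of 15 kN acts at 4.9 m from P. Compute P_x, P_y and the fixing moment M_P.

P_x = 0, P_y = 96.12 kN, M_P = 486.8 kN·m

Resultant of the distributed load: 10.45 × 2.5 = 26.125 kN at 4.45 m from P.
ΣF_x = 0: P_x = 0.
ΣF_y = 0: P_y − 55 − 10.45·2.5 − 15 = 0 → P_y = 96.12 kN.
ΣM about P: M_P − 55·5.4 − (10.45·2.5)·4.45 − 15·4.9 = 0 → M_P = 486.8 kN·m.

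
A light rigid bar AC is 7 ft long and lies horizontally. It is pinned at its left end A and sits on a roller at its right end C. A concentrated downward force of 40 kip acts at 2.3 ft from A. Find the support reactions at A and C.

Taking moments about A: C_y·7 − 40·2.3 = 0 → C_y = 92/7 = 13.1429 ≈ 13.14 kip.
ΣF_y = 0: A_y + 13.1429 − 40 = 0 → A_y = 26.86 kip.
ΣF_x = 0: no horizontal applied forces, so A_x = 0.

A_x = 0, A_y = 26.86 kip, C_y = 13.14 kip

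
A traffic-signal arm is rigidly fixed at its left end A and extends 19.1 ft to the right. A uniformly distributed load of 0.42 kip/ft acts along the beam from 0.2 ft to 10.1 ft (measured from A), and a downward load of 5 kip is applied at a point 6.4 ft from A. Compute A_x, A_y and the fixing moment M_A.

Resultant of the distributed load: 0.42 × 9.9 = 4.158 kip at 5.15 ft from A.
ΣF_x = 0: A_x = 0.
ΣF_y = 0: A_y − 0.42·9.9 − 5 = 0 → A_y = 9.158 kip.
ΣM about A: M_A − (0.42·9.9)·5.15 − 5·6.4 = 0 → M_A = 53.41 kip·ft.

A_x = 0, A_y = 9.158 kip, M_A = 53.41 kip·ft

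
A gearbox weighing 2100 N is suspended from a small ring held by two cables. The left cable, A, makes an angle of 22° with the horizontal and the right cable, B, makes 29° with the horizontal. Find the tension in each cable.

T_A = 2363 N, T_B = 2505 N

ΣF_x = 0: −T_A·cos22° + T_B·cos29° = 0 → T_B = 1.0601·T_A.
ΣF_y = 0: T_A·sin22° + T_B·sin29° = 2100.
Substitute: T_A·(0.374607 + 1.0601·0.48481) = 2100 → T_A = 2363.39 ≈ 2363 N.
Then T_B = 1.0601 × 2363.39 = 2505 N.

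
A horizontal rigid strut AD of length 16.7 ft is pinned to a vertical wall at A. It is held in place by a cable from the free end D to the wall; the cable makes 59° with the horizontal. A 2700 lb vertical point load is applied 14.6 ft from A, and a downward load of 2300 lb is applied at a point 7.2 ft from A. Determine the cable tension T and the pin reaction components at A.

T = 3911 lb, A_x = 2014 lb, A_y = 1648 lb

ΣM about A: T·sin59°·16.7 − 2700·14.6 − 2300·7.2 = 0 → T = 55980/(16.7·0.857167) = 3910.67 ≈ 3911 lb.
ΣF_x = 0: A_x − T·cos59° = 0 → A_x = 3910.67 × 0.515038 = 2014 lb.
ΣF_y = 0: A_y + T·sin59° − 2700 − 2300 = 0 → A_y = 5000 − 3910.67 × 0.857167 = 1648 lb.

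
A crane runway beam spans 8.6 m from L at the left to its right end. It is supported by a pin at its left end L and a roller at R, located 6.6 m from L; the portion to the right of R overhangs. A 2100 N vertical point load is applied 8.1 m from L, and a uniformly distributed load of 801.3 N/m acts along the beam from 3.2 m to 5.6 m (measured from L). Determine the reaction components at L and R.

L_x = 0, L_y = 163.8 N, R_y = 3859 N

Resultant of the distributed load: 801.3 × 2.4 = 1923.12 N at 4.4 m from L.
Moments about L: R_y·6.6 − 2100·8.1 − (801.3·2.4)·4.4 = 0 → R_y = 25471.728/6.6 = 3859.35 ≈ 3859 N.
ΣF_y = 0: L_y + 3859.35 − 2100 − 801.3·2.4 = 0 → L_y = 163.8 N.
ΣF_x = 0: no horizontal applied forces, so L_x = 0.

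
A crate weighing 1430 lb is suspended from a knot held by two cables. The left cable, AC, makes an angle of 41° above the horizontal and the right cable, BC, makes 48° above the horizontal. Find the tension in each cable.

T_AC = 957.0 lb, T_BC = 1079 lb

ΣF_x = 0: −T_AC·cos41° + T_BC·cos48° = 0 → T_BC = 1.1279·T_AC.
ΣF_y = 0: T_AC·sin41° + T_BC·sin48° = 1430.
Substitute: T_AC·(0.656059 + 1.1279·0.743145) = 1430 → T_AC = 957.0 lb.
Then T_BC = 1.1279 × 957 = 1079 lb.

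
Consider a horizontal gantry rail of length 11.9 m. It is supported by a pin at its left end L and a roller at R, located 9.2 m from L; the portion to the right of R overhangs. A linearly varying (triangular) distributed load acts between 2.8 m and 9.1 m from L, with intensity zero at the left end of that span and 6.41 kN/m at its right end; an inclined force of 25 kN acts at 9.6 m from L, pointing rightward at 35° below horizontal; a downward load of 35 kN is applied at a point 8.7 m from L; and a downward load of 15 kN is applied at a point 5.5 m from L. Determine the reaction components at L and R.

L_x = -20.48 kN, L_y = 12.14 kN, R_y = 72.39 kN

Resultant of the triangular load: ½ × 6.41 × 6.3 = 20.1915 kN, acting at 7 m from L (one-third of the span from the peak).
Taking moments about L: R_y·9.2 − (½·6.41·6.3)·7 − 25·sin35°·9.6 − 35·8.7 − 15·5.5 = 0 → R_y = 665.999/9.2 = 72.3912 ≈ 72.39 kN.
ΣF_y = 0: L_y + 72.3912 − ½·6.41·6.3 − 25·sin35° − 35 − 15 = 0 → L_y = 12.14 kN.
ΣF_x = 0: L_x + 25·cos35° = 0 → L_x = -20.48 kN.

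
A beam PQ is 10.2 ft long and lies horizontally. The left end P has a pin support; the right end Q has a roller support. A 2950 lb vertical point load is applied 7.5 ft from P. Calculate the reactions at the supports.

Moments about P: Q_y·10.2 − 2950·7.5 = 0 → Q_y = 22125/10.2 = 2169.12 ≈ 2169 lb.
ΣF_y = 0: P_y + 2169.12 − 2950 = 0 → P_y = 780.9 lb.
ΣF_x = 0: no horizontal applied forces, so P_x = 0.

P_x = 0, P_y = 780.9 lb, Q_y = 2169 lb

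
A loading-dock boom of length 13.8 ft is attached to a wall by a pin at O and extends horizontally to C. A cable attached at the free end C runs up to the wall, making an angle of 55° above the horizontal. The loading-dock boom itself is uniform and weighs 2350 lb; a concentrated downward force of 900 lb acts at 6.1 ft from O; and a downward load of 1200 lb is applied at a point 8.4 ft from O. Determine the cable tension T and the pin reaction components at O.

ΣM about O: T·sin55°·13.8 − 2350·6.9 − 900·6.1 − 1200·8.4 = 0 → T = 31785/(13.8·0.819152) = 2811.76 ≈ 2812 lb.
ΣF_x = 0: O_x − T·cos55° = 0 → O_x = 2811.76 × 0.573576 = 1613 lb.
ΣF_y = 0: O_y + T·sin55° − 2350 − 900 − 1200 = 0 → O_y = 4450 − 2811.76 × 0.819152 = 2147 lb.

T = 2812 lb, O_x = 1613 lb, O_y = 2147 lb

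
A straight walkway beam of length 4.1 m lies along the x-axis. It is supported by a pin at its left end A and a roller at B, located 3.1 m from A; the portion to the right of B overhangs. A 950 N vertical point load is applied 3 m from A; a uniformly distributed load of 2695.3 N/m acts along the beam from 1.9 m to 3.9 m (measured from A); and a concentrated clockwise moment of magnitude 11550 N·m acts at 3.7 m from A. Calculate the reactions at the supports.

A_x = 0, A_y = -3347 N, B_y = 9688 N

Resultant of the distributed load: 2695.3 × 2 = 5390.6 N at 2.9 m from A.
Moments about A: B_y·3.1 − 950·3 − (2695.3·2)·2.9 − 11550 = 0 → B_y = 30032.74/3.1 = 9687.98 ≈ 9688 N.
ΣF_y = 0: A_y + 9687.98 − 950 − 2695.3·2 = 0 → A_y = -3347 N.
ΣF_x = 0: no horizontal applied forces, so A_x = 0.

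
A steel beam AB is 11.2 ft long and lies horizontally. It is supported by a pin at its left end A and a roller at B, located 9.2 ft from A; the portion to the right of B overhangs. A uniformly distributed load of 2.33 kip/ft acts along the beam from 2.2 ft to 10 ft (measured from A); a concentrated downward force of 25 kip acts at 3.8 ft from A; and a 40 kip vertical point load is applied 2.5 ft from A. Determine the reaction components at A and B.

A_x = 0, A_y = 49.93 kip, B_y = 33.25 kip

Resultant of the distributed load: 2.33 × 7.8 = 18.174 kip at 6.1 ft from A.
ΣM about A: B_y·9.2 − (2.33·7.8)·6.1 − 25·3.8 − 40·2.5 = 0 → B_y = 305.8614/9.2 = 33.2458 ≈ 33.25 kip.
ΣF_y = 0: A_y + 33.2458 − 2.33·7.8 − 25 − 40 = 0 → A_y = 49.93 kip.
ΣF_x = 0: no horizontal applied forces, so A_x = 0.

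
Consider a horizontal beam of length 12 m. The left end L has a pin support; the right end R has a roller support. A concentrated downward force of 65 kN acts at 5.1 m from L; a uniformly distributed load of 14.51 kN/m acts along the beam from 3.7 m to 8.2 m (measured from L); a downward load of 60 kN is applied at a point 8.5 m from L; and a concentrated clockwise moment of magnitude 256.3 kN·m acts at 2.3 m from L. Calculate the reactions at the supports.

Resultant of the distributed load: 14.51 × 4.5 = 65.295 kN at 5.95 m from L.
Taking moments about L: R_y·12 − 65·5.1 − (14.51·4.5)·5.95 − 60·8.5 − 256.3 = 0 → R_y = 1486.30525/12 = 123.859 ≈ 123.9 kN.
ΣF_y = 0: L_y + 123.859 − 65 − 14.51·4.5 − 60 = 0 → L_y = 66.44 kN.
ΣF_x = 0: no horizontal applied forces, so L_x = 0.

L_x = 0, L_y = 66.44 kN, R_y = 123.9 kN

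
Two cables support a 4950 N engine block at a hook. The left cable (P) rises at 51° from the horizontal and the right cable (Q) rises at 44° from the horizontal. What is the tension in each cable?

ΣF_x = 0: −T_P·cos51° + T_Q·cos44° = 0 → T_Q = 0.874858·T_P.
ΣF_y = 0: T_P·sin51° + T_Q·sin44° = 4950.
Substitute: T_P·(0.777146 + 0.874858·0.694658) = 4950 → T_P = 3574.33 ≈ 3574 N.
Then T_Q = 0.874858 × 3574.33 = 3127 N.

T_P = 3574 N, T_Q = 3127 N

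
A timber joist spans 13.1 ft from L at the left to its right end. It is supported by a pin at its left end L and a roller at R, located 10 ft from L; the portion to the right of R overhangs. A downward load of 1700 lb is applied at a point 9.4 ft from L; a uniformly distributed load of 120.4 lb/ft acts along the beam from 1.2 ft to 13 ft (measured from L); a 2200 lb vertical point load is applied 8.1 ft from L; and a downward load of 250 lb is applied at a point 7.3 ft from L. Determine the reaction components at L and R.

Resultant of the distributed load: 120.4 × 11.8 = 1420.72 lb at 7.1 ft from L.
Taking moments about L: R_y·10 − 1700·9.4 − (120.4·11.8)·7.1 − 2200·8.1 − 250·7.3 = 0 → R_y = 45712.112/10 = 4571.21 ≈ 4571 lb.
ΣF_y = 0: L_y + 4571.21 − 1700 − 120.4·11.8 − 2200 − 250 = 0 → L_y = 999.5 lb.
ΣF_x = 0: no horizontal applied forces, so L_x = 0.

L_x = 0, L_y = 999.5 lb, R_y = 4571 lb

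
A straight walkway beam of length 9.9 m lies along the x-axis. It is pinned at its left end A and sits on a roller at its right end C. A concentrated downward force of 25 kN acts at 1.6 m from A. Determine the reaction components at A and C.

Moments about A: C_y·9.9 − 25·1.6 = 0 → C_y = 40/9.9 = 4.0404 ≈ 4.040 kN.
ΣF_y = 0: A_y + 4.0404 − 25 = 0 → A_y = 20.96 kN.
ΣF_x = 0: no horizontal applied forces, so A_x = 0.

A_x = 0, A_y = 20.96 kN, C_y = 4.040 kN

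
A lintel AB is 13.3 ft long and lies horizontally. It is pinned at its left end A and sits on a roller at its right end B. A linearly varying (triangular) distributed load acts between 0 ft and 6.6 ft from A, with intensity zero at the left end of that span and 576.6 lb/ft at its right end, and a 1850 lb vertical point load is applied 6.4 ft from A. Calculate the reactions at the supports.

A_x = 0, A_y = 2233 lb, B_y = 1520 lb

Resultant of the triangular load: ½ × 576.6 × 6.6 = 1902.78 lb, acting at 4.4 ft from A (one-third of the span from the peak).
Moments about A: B_y·13.3 − (½·576.6·6.6)·4.4 − 1850·6.4 = 0 → B_y = 20212.232/13.3 = 1519.72 ≈ 1520 lb.
ΣF_y = 0: A_y + 1519.72 − ½·576.6·6.6 − 1850 = 0 → A_y = 2233 lb.
ΣF_x = 0: no horizontal applied forces, so A_x = 0.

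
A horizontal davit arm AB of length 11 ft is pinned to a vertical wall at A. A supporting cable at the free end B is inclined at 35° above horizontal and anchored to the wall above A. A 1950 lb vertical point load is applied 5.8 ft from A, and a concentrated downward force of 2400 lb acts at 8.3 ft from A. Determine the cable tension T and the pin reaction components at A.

T = 4950 lb, A_x = 4055 lb, A_y = 1511 lb

ΣM about A: T·sin35°·11 − 1950·5.8 − 2400·8.3 = 0 → T = 31230/(11·0.573576) = 4949.81 ≈ 4950 lb.
ΣF_x = 0: A_x − T·cos35° = 0 → A_x = 4949.81 × 0.819152 = 4055 lb.
ΣF_y = 0: A_y + T·sin35° − 1950 − 2400 = 0 → A_y = 4350 − 4949.81 × 0.573576 = 1511 lb.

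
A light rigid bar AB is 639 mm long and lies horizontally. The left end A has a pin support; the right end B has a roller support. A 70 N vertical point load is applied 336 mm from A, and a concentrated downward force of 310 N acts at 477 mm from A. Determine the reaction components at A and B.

Moments about A: B_y·639 − 70·336 − 310·477 = 0 → B_y = 171390/639 = 268.216 ≈ 268.2 N.
ΣF_y = 0: A_y + 268.216 − 70 − 310 = 0 → A_y = 111.8 N.
ΣF_x = 0: no horizontal applied forces, so A_x = 0.

A_x = 0, A_y = 111.8 N, B_y = 268.2 N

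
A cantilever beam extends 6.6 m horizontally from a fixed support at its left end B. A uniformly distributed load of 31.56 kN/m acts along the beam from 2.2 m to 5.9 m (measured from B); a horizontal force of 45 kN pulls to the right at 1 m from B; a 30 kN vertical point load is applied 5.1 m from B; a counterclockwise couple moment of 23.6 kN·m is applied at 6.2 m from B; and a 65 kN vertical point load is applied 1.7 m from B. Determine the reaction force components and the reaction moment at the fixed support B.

B_x = -45.00 kN, B_y = 211.8 kN, M_B = 712.8 kN·m

Resultant of the distributed load: 31.56 × 3.7 = 116.772 kN at 4.05 m from B.
ΣF_x = 0: B_x + 45 = 0 → B_x = -45.00 kN.
ΣF_y = 0: B_y − 31.56·3.7 − 30 − 65 = 0 → B_y = 211.8 kN.
ΣM about B: M_B − (31.56·3.7)·4.05 − 30·5.1 + 23.6 − 65·1.7 = 0 → M_B = 712.8 kN·m.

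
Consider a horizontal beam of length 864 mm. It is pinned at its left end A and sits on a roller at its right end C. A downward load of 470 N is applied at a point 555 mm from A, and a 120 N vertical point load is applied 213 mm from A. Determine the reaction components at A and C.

Moments about A: C_y·864 − 470·555 − 120·213 = 0 → C_y = 286410/864 = 331.493 ≈ 331.5 N.
ΣF_y = 0: A_y + 331.493 − 470 − 120 = 0 → A_y = 258.5 N.
ΣF_x = 0: no horizontal applied forces, so A_x = 0.

A_x = 0, A_y = 258.5 N, C_y = 331.5 N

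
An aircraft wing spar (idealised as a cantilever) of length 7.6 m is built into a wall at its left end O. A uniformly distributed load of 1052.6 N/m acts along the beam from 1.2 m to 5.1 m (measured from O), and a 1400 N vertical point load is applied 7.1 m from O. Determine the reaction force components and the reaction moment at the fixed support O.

Resultant of the distributed load: 1052.6 × 3.9 = 4105.14 N at 3.15 m from O.
ΣF_x = 0: O_x = 0.
ΣF_y = 0: O_y − 1052.6·3.9 − 1400 = 0 → O_y = 5505 N.
ΣM about O: M_O − (1052.6·3.9)·3.15 − 1400·7.1 = 0 → M_O = 22870 N·m.

O_x = 0, O_y = 5505 N, M_O = 22870 N·m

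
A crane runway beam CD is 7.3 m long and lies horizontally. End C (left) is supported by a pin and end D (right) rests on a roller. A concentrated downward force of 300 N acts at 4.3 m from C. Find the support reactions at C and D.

Taking moments about C: D_y·7.3 − 300·4.3 = 0 → D_y = 1290/7.3 = 176.712 ≈ 176.7 N.
ΣF_y = 0: C_y + 176.712 − 300 = 0 → C_y = 123.3 N.
ΣF_x = 0: no horizontal applied forces, so C_x = 0.

C_x = 0, C_y = 123.3 N, D_y = 176.7 N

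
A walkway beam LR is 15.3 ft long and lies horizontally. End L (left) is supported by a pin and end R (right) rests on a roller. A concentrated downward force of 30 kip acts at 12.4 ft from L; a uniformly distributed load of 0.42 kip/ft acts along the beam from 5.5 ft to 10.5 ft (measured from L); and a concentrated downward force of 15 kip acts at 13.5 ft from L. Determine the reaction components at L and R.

L_x = 0, L_y = 8.453 kip, R_y = 38.65 kip

Resultant of the distributed load: 0.42 × 5 = 2.1 kip at 8 ft from L.
ΣM about L: R_y·15.3 − 30·12.4 − (0.42·5)·8 − 15·13.5 = 0 → R_y = 591.3/15.3 = 38.6471 ≈ 38.65 kip.
ΣF_y = 0: L_y + 38.6471 − 30 − 0.42·5 − 15 = 0 → L_y = 8.453 kip.
ΣF_x = 0: no horizontal applied forces, so L_x = 0.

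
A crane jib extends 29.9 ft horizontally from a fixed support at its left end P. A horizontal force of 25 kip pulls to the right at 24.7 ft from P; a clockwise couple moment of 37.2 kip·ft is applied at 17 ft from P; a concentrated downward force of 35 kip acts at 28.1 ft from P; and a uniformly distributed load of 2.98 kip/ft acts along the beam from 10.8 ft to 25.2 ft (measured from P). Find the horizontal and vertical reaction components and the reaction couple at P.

P_x = -25.00 kip, P_y = 77.91 kip, M_P = 1793 kip·ft

Resultant of the distributed load: 2.98 × 14.4 = 42.912 kip at 18 ft from P.
ΣF_x = 0: P_x + 25 = 0 → P_x = -25.00 kip.
ΣF_y = 0: P_y − 35 − 2.98·14.4 = 0 → P_y = 77.91 kip.
ΣM about P: M_P − 37.2 − 35·28.1 − (2.98·14.4)·18 = 0 → M_P = 1793 kip·ft.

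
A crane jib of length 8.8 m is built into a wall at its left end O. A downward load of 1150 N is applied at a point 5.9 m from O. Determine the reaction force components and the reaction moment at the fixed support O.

O_x = 0, O_y = 1150 N, M_O = 6785 N·m

ΣF_x = 0: O_x = 0.
ΣF_y = 0: O_y − 1150 = 0 → O_y = 1150 N.
ΣM about O: M_O − 1150·5.9 = 0 → M_O = 6785 N·m.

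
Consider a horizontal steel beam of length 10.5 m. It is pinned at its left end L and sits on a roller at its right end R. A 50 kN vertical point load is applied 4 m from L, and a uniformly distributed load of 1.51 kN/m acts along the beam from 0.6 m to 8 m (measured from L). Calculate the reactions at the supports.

Resultant of the distributed load: 1.51 × 7.4 = 11.174 kN at 4.3 m from L.
Taking moments about L: R_y·10.5 − 50·4 − (1.51·7.4)·4.3 = 0 → R_y = 248.0482/10.5 = 23.6236 ≈ 23.62 kN.
ΣF_y = 0: L_y + 23.6236 − 50 − 1.51·7.4 = 0 → L_y = 37.55 kN.
ΣF_x = 0: no horizontal applied forces, so L_x = 0.

L_x = 0, L_y = 37.55 kN, R_y = 23.62 kN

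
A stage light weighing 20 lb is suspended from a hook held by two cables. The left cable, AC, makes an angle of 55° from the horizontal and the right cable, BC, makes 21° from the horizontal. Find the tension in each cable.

T_AC = 19.24 lb, T_BC = 11.82 lb

ΣF_x = 0: −T_AC·cos55° + T_BC·cos21° = 0 → T_BC = 0.614384·T_AC.
ΣF_y = 0: T_AC·sin55° + T_BC·sin21° = 20.
Substitute: T_AC·(0.819152 + 0.614384·0.358368) = 20 → T_AC = 19.2432 ≈ 19.24 lb.
Then T_BC = 0.614384 × 19.2432 = 11.82 lb.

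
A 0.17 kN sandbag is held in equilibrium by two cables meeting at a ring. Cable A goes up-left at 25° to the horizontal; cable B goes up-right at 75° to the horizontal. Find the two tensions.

ΣF_x = 0: −T_A·cos25° + T_B·cos75° = 0 → T_B = 3.5017·T_A.
ΣF_y = 0: T_A·sin25° + T_B·sin75° = 0.17.
Substitute: T_A·(0.422618 + 3.5017·0.965926) = 0.17 → T_A = 0.044678 ≈ 0.04468 kN.
Then T_B = 3.5017 × 0.044678 = 0.1564 kN.

T_A = 0.04468 kN, T_B = 0.1564 kN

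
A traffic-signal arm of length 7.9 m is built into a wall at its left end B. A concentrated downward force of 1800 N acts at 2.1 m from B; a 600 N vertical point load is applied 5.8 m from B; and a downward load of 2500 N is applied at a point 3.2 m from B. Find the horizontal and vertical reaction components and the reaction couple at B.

ΣF_x = 0: B_x = 0.
ΣF_y = 0: B_y − 1800 − 600 − 2500 = 0 → B_y = 4900 N.
ΣM about B: M_B − 1800·2.1 − 600·5.8 − 2500·3.2 = 0 → M_B = 15260 N·m.

B_x = 0, B_y = 4900 N, M_B = 15260 N·m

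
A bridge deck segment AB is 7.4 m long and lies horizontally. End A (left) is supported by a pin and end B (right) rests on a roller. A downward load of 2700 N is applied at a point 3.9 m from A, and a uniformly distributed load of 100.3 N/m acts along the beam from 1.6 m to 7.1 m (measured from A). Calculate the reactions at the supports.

Resultant of the distributed load: 100.3 × 5.5 = 551.65 N at 4.35 m from A.
Taking moments about A: B_y·7.4 − 2700·3.9 − (100.3·5.5)·4.35 = 0 → B_y = 12929.6775/7.4 = 1747.25 ≈ 1747 N.
ΣF_y = 0: A_y + 1747.25 − 2700 − 100.3·5.5 = 0 → A_y = 1504 N.
ΣF_x = 0: no horizontal applied forces, so A_x = 0.

A_x = 0, A_y = 1504 N, B_y = 1747 N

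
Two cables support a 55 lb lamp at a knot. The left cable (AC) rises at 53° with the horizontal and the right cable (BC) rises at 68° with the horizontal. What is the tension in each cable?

ΣF_x = 0: −T_AC·cos53° + T_BC·cos68° = 0 → T_BC = 1.60653·T_AC.
ΣF_y = 0: T_AC·sin53° + T_BC·sin68° = 55.
Substitute: T_AC·(0.798636 + 1.60653·0.927184) = 55 → T_AC = 24.0365 ≈ 24.04 lb.
Then T_BC = 1.60653 × 24.0365 = 38.62 lb.

T_AC = 24.04 lb, T_BC = 38.62 lb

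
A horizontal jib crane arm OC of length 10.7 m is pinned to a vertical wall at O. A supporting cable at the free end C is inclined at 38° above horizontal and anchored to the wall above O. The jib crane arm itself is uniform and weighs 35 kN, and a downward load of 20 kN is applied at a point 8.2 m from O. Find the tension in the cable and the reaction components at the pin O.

T = 53.32 kN, O_x = 42.02 kN, O_y = 22.17 kN

ΣM about O: T·sin38°·10.7 − 35·5.35 − 20·8.2 = 0 → T = 351.25/(10.7·0.615661) = 53.3201 ≈ 53.32 kN.
ΣF_x = 0: O_x − T·cos38° = 0 → O_x = 53.3201 × 0.788011 = 42.02 kN.
ΣF_y = 0: O_y + T·sin38° − 35 − 20 = 0 → O_y = 55 − 53.3201 × 0.615661 = 22.17 kN.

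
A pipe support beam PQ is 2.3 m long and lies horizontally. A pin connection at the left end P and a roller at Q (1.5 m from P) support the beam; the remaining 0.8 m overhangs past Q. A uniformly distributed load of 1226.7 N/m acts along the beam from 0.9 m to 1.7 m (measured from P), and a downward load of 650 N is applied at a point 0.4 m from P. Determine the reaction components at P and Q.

P_x = 0, P_y = 607.5 N, Q_y = 1024 N

Resultant of the distributed load: 1226.7 × 0.8 = 981.36 N at 1.3 m from P.
ΣM about P: Q_y·1.5 − (1226.7·0.8)·1.3 − 650·0.4 = 0 → Q_y = 1535.768/1.5 = 1023.85 ≈ 1024 N.
ΣF_y = 0: P_y + 1023.85 − 1226.7·0.8 − 650 = 0 → P_y = 607.5 N.
ΣF_x = 0: no horizontal applied forces, so P_x = 0.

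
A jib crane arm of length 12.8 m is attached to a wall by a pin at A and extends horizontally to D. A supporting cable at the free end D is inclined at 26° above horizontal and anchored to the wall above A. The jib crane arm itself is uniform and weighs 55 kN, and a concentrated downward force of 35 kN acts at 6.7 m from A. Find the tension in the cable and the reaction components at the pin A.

T = 104.5 kN, A_x = 93.95 kN, A_y = 44.18 kN

ΣM about A: T·sin26°·12.8 − 55·6.4 − 35·6.7 = 0 → T = 586.5/(12.8·0.438371) = 104.524 ≈ 104.5 kN.
ΣF_x = 0: A_x − T·cos26° = 0 → A_x = 104.524 × 0.898794 = 93.95 kN.
ΣF_y = 0: A_y + T·sin26° − 55 − 35 = 0 → A_y = 90 − 104.524 × 0.438371 = 44.18 kN.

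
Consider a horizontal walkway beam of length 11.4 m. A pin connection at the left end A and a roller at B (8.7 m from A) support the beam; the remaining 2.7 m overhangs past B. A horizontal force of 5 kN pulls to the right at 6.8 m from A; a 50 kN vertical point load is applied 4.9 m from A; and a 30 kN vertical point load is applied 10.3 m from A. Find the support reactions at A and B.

Taking moments about A: B_y·8.7 − 50·4.9 − 30·10.3 = 0 → B_y = 554/8.7 = 63.6782 ≈ 63.68 kN.
ΣF_y = 0: A_y + 63.6782 − 50 − 30 = 0 → A_y = 16.32 kN.
ΣF_x = 0: A_x + 5 = 0 → A_x = -5.000 kN.

A_x = -5.000 kN, A_y = 16.32 kN, B_y = 63.68 kN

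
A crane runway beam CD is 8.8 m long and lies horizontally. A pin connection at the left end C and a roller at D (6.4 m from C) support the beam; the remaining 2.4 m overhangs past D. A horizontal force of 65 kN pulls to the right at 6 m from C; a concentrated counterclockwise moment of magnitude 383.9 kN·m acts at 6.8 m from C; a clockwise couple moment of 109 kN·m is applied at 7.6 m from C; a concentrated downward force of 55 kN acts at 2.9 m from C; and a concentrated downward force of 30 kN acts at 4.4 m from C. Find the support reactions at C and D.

C_x = -65.00 kN, C_y = 82.41 kN, D_y = 2.594 kN

Moments about C: D_y·6.4 + 383.9 − 109 − 55·2.9 − 30·4.4 = 0 → D_y = 16.6/6.4 = 2.59375 ≈ 2.594 kN.
ΣF_y = 0: C_y + 2.59375 − 55 − 30 = 0 → C_y = 82.41 kN.
ΣF_x = 0: C_x + 65 = 0 → C_x = -65.00 kN.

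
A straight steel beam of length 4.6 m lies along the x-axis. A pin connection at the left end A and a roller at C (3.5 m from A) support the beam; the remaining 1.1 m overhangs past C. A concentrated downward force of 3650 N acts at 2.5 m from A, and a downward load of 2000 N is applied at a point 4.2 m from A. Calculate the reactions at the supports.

ΣM about A: C_y·3.5 − 3650·2.5 − 2000·4.2 = 0 → C_y = 17525/3.5 = 5007.14 ≈ 5007 N.
ΣF_y = 0: A_y + 5007.14 − 3650 − 2000 = 0 → A_y = 642.9 N.
ΣF_x = 0: no horizontal applied forces, so A_x = 0.

A_x = 0, A_y = 642.9 N, C_y = 5007 N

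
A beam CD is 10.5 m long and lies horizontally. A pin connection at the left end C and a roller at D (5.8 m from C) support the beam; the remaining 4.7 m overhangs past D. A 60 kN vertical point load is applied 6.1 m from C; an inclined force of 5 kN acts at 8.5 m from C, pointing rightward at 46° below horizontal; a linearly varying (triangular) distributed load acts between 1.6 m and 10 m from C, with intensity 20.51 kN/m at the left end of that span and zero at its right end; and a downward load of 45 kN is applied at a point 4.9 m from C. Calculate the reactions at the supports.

Resultant of the triangular load: ½ × 20.51 × 8.4 = 86.142 kN, acting at 4.4 m from C (one-third of the span from the peak).
ΣM about C: D_y·5.8 − 60·6.1 − 5·sin46°·8.5 − (½·20.51·8.4)·4.4 − 45·4.9 = 0 → D_y = 996.097/5.8 = 171.741 ≈ 171.7 kN.
ΣF_y = 0: C_y + 171.741 − 60 − 5·sin46° − ½·20.51·8.4 − 45 = 0 → C_y = 23.00 kN.
ΣF_x = 0: C_x + 5·cos46° = 0 → C_x = -3.473 kN.

C_x = -3.473 kN, C_y = 23.00 kN, D_y = 171.7 kN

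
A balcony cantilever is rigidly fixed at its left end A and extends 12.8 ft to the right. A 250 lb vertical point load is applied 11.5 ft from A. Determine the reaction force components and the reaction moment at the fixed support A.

ΣF_x = 0: A_x = 0.
ΣF_y = 0: A_y − 250 = 0 → A_y = 250.0 lb.
ΣM about A: M_A − 250·11.5 = 0 → M_A = 2875 lb·ft.

A_x = 0, A_y = 250.0 lb, M_A = 2875 lb·ft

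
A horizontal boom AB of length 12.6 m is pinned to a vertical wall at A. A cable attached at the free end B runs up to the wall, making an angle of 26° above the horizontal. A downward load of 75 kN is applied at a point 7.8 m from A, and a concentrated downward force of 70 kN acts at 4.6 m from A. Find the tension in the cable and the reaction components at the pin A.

T = 164.2 kN, A_x = 147.6 kN, A_y = 73.02 kN

ΣM about A: T·sin26°·12.6 − 75·7.8 − 70·4.6 = 0 → T = 907/(12.6·0.438371) = 164.208 ≈ 164.2 kN.
ΣF_x = 0: A_x − T·cos26° = 0 → A_x = 164.208 × 0.898794 = 147.6 kN.
ΣF_y = 0: A_y + T·sin26° − 75 − 70 = 0 → A_y = 145 − 164.208 × 0.438371 = 73.02 kN.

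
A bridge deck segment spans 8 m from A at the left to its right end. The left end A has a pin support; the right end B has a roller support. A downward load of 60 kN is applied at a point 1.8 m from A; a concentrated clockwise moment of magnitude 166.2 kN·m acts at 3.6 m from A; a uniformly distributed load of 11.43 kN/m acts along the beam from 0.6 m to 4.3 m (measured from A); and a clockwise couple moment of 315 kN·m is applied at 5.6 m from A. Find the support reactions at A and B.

A_x = 0, A_y = 15.69 kN, B_y = 86.60 kN

Resultant of the distributed load: 11.43 × 3.7 = 42.291 kN at 2.45 m from A.
Moments about A: B_y·8 − 60·1.8 − 166.2 − (11.43·3.7)·2.45 − 315 = 0 → B_y = 692.81295/8 = 86.6016 ≈ 86.60 kN.
ΣF_y = 0: A_y + 86.6016 − 60 − 11.43·3.7 = 0 → A_y = 15.69 kN.
ΣF_x = 0: no horizontal applied forces, so A_x = 0.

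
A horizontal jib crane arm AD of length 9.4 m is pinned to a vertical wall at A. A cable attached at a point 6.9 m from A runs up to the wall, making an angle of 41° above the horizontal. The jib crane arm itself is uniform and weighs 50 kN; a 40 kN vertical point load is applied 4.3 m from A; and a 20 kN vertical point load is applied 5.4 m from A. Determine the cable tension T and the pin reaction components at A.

T = 113.8 kN, A_x = 85.86 kN, A_y = 35.36 kN

ΣM about A: T·sin41°·6.9 − 50·4.7 − 40·4.3 − 20·5.4 = 0 → T = 515/(6.9·0.656059) = 113.767 ≈ 113.8 kN.
ΣF_x = 0: A_x − T·cos41° = 0 → A_x = 113.767 × 0.75471 = 85.86 kN.
ΣF_y = 0: A_y + T·sin41° − 50 − 40 − 20 = 0 → A_y = 110 − 113.767 × 0.656059 = 35.36 kN.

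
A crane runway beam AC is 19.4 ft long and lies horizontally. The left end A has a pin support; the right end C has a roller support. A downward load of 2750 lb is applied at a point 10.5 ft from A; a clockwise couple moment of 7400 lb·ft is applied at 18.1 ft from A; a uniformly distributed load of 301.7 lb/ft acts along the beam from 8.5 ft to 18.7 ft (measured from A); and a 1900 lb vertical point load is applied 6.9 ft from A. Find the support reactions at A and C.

A_x = 0, A_y = 3024 lb, C_y = 4703 lb

Resultant of the distributed load: 301.7 × 10.2 = 3077.34 lb at 13.6 ft from A.
Taking moments about A: C_y·19.4 − 2750·10.5 − 7400 − (301.7·10.2)·13.6 − 1900·6.9 = 0 → C_y = 91236.824/19.4 = 4702.93 ≈ 4703 lb.
ΣF_y = 0: A_y + 4702.93 − 2750 − 301.7·10.2 − 1900 = 0 → A_y = 3024 lb.
ΣF_x = 0: no horizontal applied forces, so A_x = 0.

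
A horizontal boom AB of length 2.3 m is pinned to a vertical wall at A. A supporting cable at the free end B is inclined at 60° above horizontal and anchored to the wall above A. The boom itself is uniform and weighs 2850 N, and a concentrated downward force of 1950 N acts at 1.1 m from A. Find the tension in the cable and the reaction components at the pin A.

T = 2722 N, A_x = 1361 N, A_y = 2442 N

ΣM about A: T·sin60°·2.3 − 2850·1.15 − 1950·1.1 = 0 → T = 5422.5/(2.3·0.866025) = 2722.33 ≈ 2722 N.
ΣF_x = 0: A_x − T·cos60° = 0 → A_x = 2722.33 × 0.5 = 1361 N.
ΣF_y = 0: A_y + T·sin60° − 2850 − 1950 = 0 → A_y = 4800 − 2722.33 × 0.866025 = 2442 N.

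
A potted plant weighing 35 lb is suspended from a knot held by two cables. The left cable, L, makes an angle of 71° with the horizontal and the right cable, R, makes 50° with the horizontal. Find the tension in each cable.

ΣF_x = 0: −T_L·cos71° + T_R·cos50° = 0 → T_R = 0.506494·T_L.
ΣF_y = 0: T_L·sin71° + T_R·sin50° = 35.
Substitute: T_L·(0.945519 + 0.506494·0.766044) = 35 → T_L = 26.2464 ≈ 26.25 lb.
Then T_R = 0.506494 × 26.2464 = 13.29 lb.

T_L = 26.25 lb, T_R = 13.29 lb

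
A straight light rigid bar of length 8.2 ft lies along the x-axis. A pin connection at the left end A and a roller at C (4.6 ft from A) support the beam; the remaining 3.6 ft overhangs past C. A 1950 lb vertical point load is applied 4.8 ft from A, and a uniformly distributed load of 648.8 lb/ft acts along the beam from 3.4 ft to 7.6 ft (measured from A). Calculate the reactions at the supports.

A_x = 0, A_y = -617.9 lb, C_y = 5293 lb

Resultant of the distributed load: 648.8 × 4.2 = 2724.96 lb at 5.5 ft from A.
ΣM about A: C_y·4.6 − 1950·4.8 − (648.8·4.2)·5.5 = 0 → C_y = 24347.28/4.6 = 5292.89 ≈ 5293 lb.
ΣF_y = 0: A_y + 5292.89 − 1950 − 648.8·4.2 = 0 → A_y = -617.9 lb.
ΣF_x = 0: no horizontal applied forces, so A_x = 0.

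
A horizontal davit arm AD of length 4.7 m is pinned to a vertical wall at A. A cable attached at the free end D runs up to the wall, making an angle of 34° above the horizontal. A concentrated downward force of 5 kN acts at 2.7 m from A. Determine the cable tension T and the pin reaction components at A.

ΣM about A: T·sin34°·4.7 − 5·2.7 = 0 → T = 13.5/(4.7·0.559193) = 5.13658 ≈ 5.137 kN.
ΣF_x = 0: A_x − T·cos34° = 0 → A_x = 5.13658 × 0.829038 = 4.258 kN.
ΣF_y = 0: A_y + T·sin34° − 5 = 0 → A_y = 5 − 5.13658 × 0.559193 = 2.128 kN.

T = 5.137 kN, A_x = 4.258 kN, A_y = 2.128 kN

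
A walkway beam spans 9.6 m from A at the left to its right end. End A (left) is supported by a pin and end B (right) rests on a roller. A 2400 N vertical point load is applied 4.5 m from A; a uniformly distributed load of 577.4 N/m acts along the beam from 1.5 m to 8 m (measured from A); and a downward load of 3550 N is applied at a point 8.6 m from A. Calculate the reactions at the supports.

A_x = 0, A_y = 3541 N, B_y = 6162 N

Resultant of the distributed load: 577.4 × 6.5 = 3753.1 N at 4.75 m from A.
ΣM about A: B_y·9.6 − 2400·4.5 − (577.4·6.5)·4.75 − 3550·8.6 = 0 → B_y = 59157.225/9.6 = 6162.21 ≈ 6162 N.
ΣF_y = 0: A_y + 6162.21 − 2400 − 577.4·6.5 − 3550 = 0 → A_y = 3541 N.
ΣF_x = 0: no horizontal applied forces, so A_x = 0.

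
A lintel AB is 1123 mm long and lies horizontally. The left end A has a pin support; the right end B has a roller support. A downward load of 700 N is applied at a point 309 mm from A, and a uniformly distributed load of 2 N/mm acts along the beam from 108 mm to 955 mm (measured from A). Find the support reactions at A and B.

Resultant of the distributed load: 2 × 847 = 1694 N at 531.5 mm from A.
Moments about A: B_y·1123 − 700·309 − (2·847)·531.5 = 0 → B_y = 1116661/1123 = 994.355 ≈ 994.4 N.
ΣF_y = 0: A_y + 994.355 − 700 − 2·847 = 0 → A_y = 1400 N.
ΣF_x = 0: no horizontal applied forces, so A_x = 0.

A_x = 0, A_y = 1400 N, B_y = 994.4 N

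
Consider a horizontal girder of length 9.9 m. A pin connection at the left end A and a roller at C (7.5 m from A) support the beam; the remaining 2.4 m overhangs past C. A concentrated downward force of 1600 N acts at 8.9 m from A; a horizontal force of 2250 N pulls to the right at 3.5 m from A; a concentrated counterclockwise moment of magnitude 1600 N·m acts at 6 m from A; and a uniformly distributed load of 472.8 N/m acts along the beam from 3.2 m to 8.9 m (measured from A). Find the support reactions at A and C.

A_x = -2250 N, A_y = 435.7 N, C_y = 3859 N

Resultant of the distributed load: 472.8 × 5.7 = 2694.96 N at 6.05 m from A.
Moments about A: C_y·7.5 − 1600·8.9 + 1600 − (472.8·5.7)·6.05 = 0 → C_y = 28944.508/7.5 = 3859.27 ≈ 3859 N.
ΣF_y = 0: A_y + 3859.27 − 1600 − 472.8·5.7 = 0 → A_y = 435.7 N.
ΣF_x = 0: A_x + 2250 = 0 → A_x = -2250 N.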